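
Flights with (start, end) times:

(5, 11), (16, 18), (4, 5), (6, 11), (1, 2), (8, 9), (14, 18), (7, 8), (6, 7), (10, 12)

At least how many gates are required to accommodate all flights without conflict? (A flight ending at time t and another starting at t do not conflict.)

3

Events (time:±→running): 1:+→1 2:-→0 4:+→1 5:-→0 5:+→1 6:+→2 6:+→3 … peak 3.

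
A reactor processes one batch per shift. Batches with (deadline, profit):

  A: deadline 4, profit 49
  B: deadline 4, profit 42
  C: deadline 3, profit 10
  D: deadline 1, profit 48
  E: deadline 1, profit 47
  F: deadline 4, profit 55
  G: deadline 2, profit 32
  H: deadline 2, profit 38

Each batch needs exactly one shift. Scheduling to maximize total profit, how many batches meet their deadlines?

Take jobs in profit order; each goes to the latest open slot no later than its deadline.
Profit order: F=55 A=49 D=48 E=47 B=42 H=38 G=32 C=10
Assign: F→slot 4, A→slot 3, D→slot 1, E skipped, B→slot 2, H skipped, G skipped, C skipped.
Slots: [1:D] [2:B] [3:A] [4:F]
4 of 8 scheduled.

4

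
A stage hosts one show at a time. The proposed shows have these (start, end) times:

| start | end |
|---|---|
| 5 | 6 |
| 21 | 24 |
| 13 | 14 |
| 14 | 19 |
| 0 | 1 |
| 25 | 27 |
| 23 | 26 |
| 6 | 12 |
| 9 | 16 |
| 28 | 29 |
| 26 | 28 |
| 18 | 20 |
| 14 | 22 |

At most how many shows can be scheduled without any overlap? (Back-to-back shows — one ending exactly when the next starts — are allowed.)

By end time: (0,1), (5,6), (6,12), (13,14), (9,16), (14,19), (18,20), (14,22), (21,24), (23,26), (25,27), (26,28), (28,29).
Pick (0,1); next start ≥ 1 → (5,6); next start ≥ 6 → (6,12); next start ≥ 12 → (13,14); next start ≥ 14 → (14,19); next start ≥ 19 → (21,24); next start ≥ 24 → (25,27); next start ≥ 27 → (28,29).
Selected 8 shows.

8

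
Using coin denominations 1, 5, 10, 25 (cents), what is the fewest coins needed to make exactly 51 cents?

3

Use the largest denomination that fits, subtract, and repeat.
51 − 2×25→1 − 1×1→0
Total coins = 2 + 1 = 3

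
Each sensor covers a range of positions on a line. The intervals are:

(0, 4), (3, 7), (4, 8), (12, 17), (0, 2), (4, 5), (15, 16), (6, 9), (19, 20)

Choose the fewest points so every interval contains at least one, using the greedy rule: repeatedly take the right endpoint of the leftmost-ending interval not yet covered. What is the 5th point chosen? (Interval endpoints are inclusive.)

20

Sort by right endpoint; whenever an interval is uncovered, place a point at its right end.
Sorted: [0,2] [0,4] [4,5] [3,7] [4,8] [6,9] [15,16] [12,17] [19,20]
{[0,2],[0,4]} hit by 2; {[4,5],[3,7],[4,8]} hit by 5; {[6,9]} hit by 9; {[15,16],[12,17]} hit by 16; {[19,20]} hit by 20.
Points: 2, 5, 9, 16, 20 (5 total).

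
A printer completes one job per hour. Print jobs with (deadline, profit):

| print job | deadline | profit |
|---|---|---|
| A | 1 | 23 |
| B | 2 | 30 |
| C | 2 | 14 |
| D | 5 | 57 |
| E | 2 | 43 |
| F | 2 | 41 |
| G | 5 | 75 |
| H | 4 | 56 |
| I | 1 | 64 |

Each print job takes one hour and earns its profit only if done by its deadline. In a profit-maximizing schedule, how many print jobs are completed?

By profit: G(d5,75), I(d1,64), D(d5,57), H(d4,56), E(d2,43), F(d2,41), B(d2,30), A(d1,23), C(d2,14)
G→slot 5; I→slot 1; D→slot 4; H→slot 3; E→slot 2; F skipped; B skipped; A skipped; C skipped.
5 of 9 scheduled.

5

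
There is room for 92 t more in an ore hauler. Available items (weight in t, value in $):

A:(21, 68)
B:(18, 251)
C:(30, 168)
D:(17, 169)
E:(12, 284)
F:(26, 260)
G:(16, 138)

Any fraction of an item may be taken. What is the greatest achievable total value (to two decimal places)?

Ratios (sorted): E 23.67, B 13.94, F 10.00, D 9.94, G 8.62, C 5.60, A 3.24
take E (12 @ 284); take B (18 @ 251); take F (26 @ 260); take D (17 @ 169); take G (16 @ 138); take 3/30 of C → 16.80. Capacity used 92/92.
Total value = 1118.80

1118.80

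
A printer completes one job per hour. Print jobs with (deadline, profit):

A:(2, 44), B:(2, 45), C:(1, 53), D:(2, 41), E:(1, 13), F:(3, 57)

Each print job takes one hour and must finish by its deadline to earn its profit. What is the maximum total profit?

Sort by profit descending; place each in the latest free slot ≤ its deadline.
By profit: F(d3,57), C(d1,53), B(d2,45), A(d2,44), D(d2,41), E(d1,13)
F→slot 3; C→slot 1; B→slot 2; A skipped; D skipped; E skipped.
Profit = 53 + 45 + 57 = 155

155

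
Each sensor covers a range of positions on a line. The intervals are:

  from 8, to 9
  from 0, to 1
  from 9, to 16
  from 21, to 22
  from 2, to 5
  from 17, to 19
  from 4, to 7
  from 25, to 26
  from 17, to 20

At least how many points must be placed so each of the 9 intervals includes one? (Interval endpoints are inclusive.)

6

Process intervals by earliest right end; each time one isn't hit yet, stab at its right endpoint.
By right end: [0,1]  [2,5]  [4,7]  [8,9]  [9,16]  [17,19]  [17,20]  [21,22]  [25,26]
[0,1] uncovered → point at 1; [2,5] uncovered → point at 5; [8,9] uncovered → point at 9; [17,19] uncovered → point at 19; [21,22] uncovered → point at 22; [25,26] uncovered → point at 26.
Points: 1, 5, 9, 19, 22, 26 (6 total).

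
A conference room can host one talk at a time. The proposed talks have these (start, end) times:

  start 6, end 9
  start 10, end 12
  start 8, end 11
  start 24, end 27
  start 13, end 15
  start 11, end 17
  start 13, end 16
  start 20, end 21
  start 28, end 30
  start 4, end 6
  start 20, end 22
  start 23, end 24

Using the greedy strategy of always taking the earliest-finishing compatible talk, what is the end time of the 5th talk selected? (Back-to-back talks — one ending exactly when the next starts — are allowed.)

21

Sorted by end: (4,6)  (6,9)  (8,11)  (10,12)  (13,15)  (13,16)  (11,17)  (20,21)  (20,22)  (23,24)  (24,27)  (28,30)
take (4,6); take (6,9); skip (8,11); take (10,12); take (13,15); take (20,21); take (23,24); take (24,27); take (28,30).
Selected: (4,6) (6,9) (10,12) (13,15) (20,21) (23,24) (24,27) (28,30)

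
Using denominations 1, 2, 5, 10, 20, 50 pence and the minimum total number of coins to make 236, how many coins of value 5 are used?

1

Use the largest denomination that fits, subtract, and repeat.
236 − 4×50→36 − 1×20→16 − 1×10→6 − 1×5→1 − 1×1→0
Count of 5: 1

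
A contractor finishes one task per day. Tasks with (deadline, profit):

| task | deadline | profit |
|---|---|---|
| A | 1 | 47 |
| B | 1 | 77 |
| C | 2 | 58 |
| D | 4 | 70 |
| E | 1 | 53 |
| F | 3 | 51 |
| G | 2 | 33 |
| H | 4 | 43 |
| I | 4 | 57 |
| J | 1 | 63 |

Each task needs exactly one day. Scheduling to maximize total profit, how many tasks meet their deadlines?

Take jobs in profit order; each goes to the latest open slot no later than its deadline.
By profit: B(d1,77), D(d4,70), J(d1,63), C(d2,58), I(d4,57), E(d1,53), F(d3,51), A(d1,47), H(d4,43), G(d2,33)
B→slot 1; D→slot 4; J skipped; C→slot 2; I→slot 3; E skipped; F skipped; A skipped; H skipped; G skipped.
4 of 10 scheduled.

4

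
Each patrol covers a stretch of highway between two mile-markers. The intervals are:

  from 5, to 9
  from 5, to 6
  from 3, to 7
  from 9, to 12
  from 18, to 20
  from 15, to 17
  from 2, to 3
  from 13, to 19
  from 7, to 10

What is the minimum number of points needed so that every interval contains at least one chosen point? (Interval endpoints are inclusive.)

5

By right end: [2,3]  [5,6]  [3,7]  [5,9]  [7,10]  [9,12]  [15,17]  [13,19]  [18,20]
[2,3] uncovered → point at 3; [5,6] uncovered → point at 6; [7,10] uncovered → point at 10; [15,17] uncovered → point at 17; [18,20] uncovered → point at 20.
Points: 3, 6, 10, 17, 20 (5 total).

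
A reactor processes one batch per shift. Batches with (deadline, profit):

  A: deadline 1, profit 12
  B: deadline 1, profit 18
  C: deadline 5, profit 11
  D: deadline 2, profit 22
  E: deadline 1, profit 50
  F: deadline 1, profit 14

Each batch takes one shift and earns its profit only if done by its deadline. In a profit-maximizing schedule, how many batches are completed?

3

By profit: E(d1,50), D(d2,22), B(d1,18), F(d1,14), A(d1,12), C(d5,11)
E→slot 1; D→slot 2; B skipped; F skipped; A skipped; C→slot 5.
3 of 6 scheduled.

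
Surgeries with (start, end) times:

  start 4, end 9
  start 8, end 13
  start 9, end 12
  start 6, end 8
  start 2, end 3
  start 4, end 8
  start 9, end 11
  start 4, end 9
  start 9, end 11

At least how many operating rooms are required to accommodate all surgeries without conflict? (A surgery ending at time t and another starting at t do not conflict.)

The answer is the maximum number of intervals overlapping at any instant.
Events (time:±→running): 2:+→1 3:-→0 4:+→1 4:+→2 4:+→3 6:+→4 … peak 4.

4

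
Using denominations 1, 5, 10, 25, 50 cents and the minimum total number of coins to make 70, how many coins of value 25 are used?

0

70 − 1×50→20 − 2×10→0
Count of 25: 0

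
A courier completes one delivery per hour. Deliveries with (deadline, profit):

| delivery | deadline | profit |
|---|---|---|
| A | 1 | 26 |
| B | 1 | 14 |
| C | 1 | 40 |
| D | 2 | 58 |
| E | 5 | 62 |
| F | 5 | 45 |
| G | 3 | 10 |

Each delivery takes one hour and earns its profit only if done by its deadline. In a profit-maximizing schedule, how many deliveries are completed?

5

By profit: E(d5,62), D(d2,58), F(d5,45), C(d1,40), A(d1,26), B(d1,14), G(d3,10)
E→slot 5; D→slot 2; F→slot 4; C→slot 1; A skipped; B skipped; G→slot 3.
5 of 7 scheduled.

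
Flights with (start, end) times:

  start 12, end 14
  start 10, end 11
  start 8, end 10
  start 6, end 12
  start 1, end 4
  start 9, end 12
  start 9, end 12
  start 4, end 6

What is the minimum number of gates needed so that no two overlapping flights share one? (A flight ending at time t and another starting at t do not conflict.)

4

Count concurrent intervals with a sweep; the peak is the room count.
starts: [1, 4, 6, 8, 9, 9, 10, 12]
ends:   [4, 6, 10, 11, 12, 12, 12, 14]
s1→1 e4→0 s4→1 e6→0 s6→1 s8→2 s9→3 s9→4  — peak 4.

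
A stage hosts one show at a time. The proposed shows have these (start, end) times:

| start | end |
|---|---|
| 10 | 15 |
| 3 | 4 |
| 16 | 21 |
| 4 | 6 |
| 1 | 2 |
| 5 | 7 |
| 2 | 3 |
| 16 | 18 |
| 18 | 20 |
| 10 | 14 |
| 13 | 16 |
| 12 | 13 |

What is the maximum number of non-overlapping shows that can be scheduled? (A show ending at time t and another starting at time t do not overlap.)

Greedy by earliest finish: after sorting by end time, pick each interval compatible with the last pick.
By end time: (1,2), (2,3), (3,4), (4,6), (5,7), (12,13), (10,14), (10,15), (13,16), (16,18), (18,20), (16,21).
Pick (1,2); next start ≥ 2 → (2,3); next start ≥ 3 → (3,4); next start ≥ 4 → (4,6); next start ≥ 6 → (12,13); next start ≥ 13 → (13,16); next start ≥ 16 → (16,18); next start ≥ 18 → (18,20).
Selected 8 shows.

8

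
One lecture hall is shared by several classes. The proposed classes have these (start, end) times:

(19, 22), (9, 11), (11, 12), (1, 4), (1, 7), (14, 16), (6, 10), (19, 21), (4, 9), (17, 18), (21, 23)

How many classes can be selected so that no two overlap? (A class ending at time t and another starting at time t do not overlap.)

Sorted by end: (1,4)  (1,7)  (4,9)  (6,10)  (9,11)  (11,12)  (14,16)  (17,18)  (19,21)  (19,22)  (21,23)
take (1,4); take (4,9); skip (6,10); take (9,11); take (11,12); take (14,16); take (17,18); take (19,21); take (21,23).
Selected 8 classes.

8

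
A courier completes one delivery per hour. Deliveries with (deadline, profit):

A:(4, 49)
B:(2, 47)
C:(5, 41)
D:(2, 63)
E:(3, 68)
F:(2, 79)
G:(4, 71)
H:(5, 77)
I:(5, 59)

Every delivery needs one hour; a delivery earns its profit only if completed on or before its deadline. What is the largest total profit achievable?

358

Take jobs in profit order; each goes to the latest open slot no later than its deadline.
By profit: F(d2,79), H(d5,77), G(d4,71), E(d3,68), D(d2,63), I(d5,59), A(d4,49), B(d2,47), C(d5,41)
F→slot 2; H→slot 5; G→slot 4; E→slot 3; D→slot 1; I skipped; A skipped; B skipped; C skipped.
Profit = 63 + 79 + 68 + 71 + 77 = 358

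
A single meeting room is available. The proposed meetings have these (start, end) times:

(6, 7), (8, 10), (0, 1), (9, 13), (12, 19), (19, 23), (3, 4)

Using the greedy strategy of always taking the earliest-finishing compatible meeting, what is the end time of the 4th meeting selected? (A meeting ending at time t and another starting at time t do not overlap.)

10

Order by finish time; keep every interval that doesn't clash with the previous kept one.
By end time: (0,1), (3,4), (6,7), (8,10), (9,13), (12,19), (19,23).
Pick (0,1); next start ≥ 1 → (3,4); next start ≥ 4 → (6,7); next start ≥ 7 → (8,10); next start ≥ 10 → (12,19); next start ≥ 19 → (19,23).
Selected: (0,1) (3,4) (6,7) (8,10) (12,19) (19,23)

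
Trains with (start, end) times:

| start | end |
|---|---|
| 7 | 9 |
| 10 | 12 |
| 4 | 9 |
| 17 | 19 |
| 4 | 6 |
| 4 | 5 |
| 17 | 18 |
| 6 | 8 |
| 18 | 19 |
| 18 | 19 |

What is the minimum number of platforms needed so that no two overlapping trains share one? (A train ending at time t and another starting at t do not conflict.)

3

The answer is the maximum number of intervals overlapping at any instant.
starts: [4, 4, 4, 6, 7, 10, 17, 17, 18, 18]
ends:   [5, 6, 8, 9, 9, 12, 18, 19, 19, 19]
s4→1 s4→2 s4→3  — peak 3.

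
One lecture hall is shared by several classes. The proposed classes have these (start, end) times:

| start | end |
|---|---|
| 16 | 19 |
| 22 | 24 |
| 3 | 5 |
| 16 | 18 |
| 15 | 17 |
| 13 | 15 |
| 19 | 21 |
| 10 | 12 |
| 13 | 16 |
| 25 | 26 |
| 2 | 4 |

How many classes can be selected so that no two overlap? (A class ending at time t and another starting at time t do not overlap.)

7

Sort by end time and greedily take each interval whose start is ≥ the last chosen end.
By end time: (2,4), (3,5), (10,12), (13,15), (13,16), (15,17), (16,18), (16,19), (19,21), (22,24), (25,26).
Pick (2,4); next start ≥ 4 → (10,12); next start ≥ 12 → (13,15); next start ≥ 15 → (15,17); next start ≥ 17 → (19,21); next start ≥ 21 → (22,24); next start ≥ 24 → (25,26).
Selected 7 classes.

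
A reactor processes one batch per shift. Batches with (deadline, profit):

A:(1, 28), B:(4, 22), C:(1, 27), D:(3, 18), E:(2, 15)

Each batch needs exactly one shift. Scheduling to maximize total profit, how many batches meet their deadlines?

Sort by profit descending; place each in the latest free slot ≤ its deadline.
By profit: A(d1,28), C(d1,27), B(d4,22), D(d3,18), E(d2,15)
A→slot 1; C skipped; B→slot 4; D→slot 3; E→slot 2.
4 of 5 scheduled.

4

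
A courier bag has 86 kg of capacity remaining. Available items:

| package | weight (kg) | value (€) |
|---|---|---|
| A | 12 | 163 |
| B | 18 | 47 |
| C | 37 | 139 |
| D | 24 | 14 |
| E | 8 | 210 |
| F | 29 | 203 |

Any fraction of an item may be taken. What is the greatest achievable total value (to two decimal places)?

715.00

Greedy by value/weight ratio, highest first.
Ratios (sorted): E 26.25, A 13.58, F 7.00, C 3.76, B 2.61, D 0.58
take E (8 @ 210); take A (12 @ 163); take F (29 @ 203); take C (37 @ 139). Capacity used 86/86.
Total value = 715.00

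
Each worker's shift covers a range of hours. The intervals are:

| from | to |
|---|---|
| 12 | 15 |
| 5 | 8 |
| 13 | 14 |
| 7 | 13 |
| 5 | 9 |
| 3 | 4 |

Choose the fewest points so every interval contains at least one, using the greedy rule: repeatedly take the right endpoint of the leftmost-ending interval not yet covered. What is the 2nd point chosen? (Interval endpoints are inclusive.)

Sorted: [3,4] [5,8] [5,9] [7,13] [13,14] [12,15]
{[3,4]} hit by 4; {[5,8],[5,9],[7,13]} hit by 8; {[13,14],[12,15]} hit by 14.
Points: 4, 8, 14 (3 total).

8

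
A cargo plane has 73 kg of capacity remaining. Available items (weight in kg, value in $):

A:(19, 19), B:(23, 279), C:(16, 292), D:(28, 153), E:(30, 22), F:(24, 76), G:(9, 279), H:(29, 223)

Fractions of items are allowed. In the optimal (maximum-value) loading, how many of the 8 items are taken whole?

3

Sort by value per unit weight and fill in that order.
Ratios (sorted): G 31.00, C 18.25, B 12.13, H 7.69, D 5.46, F 3.17, A 1.00, E 0.73
take G (9 @ 279); take C (16 @ 292); take B (23 @ 279); take 25/29 of H → 192.24. Capacity used 73/73.
3 item(s) taken whole; one partial (take 25/29 of H).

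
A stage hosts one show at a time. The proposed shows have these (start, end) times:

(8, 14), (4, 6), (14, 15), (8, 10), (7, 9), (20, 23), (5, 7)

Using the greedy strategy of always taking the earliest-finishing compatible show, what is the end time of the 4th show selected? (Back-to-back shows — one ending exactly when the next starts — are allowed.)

Sort by end time and greedily take each interval whose start is ≥ the last chosen end.
By end time: (4,6), (5,7), (7,9), (8,10), (8,14), (14,15), (20,23).
Pick (4,6); next start ≥ 6 → (7,9); next start ≥ 9 → (14,15); next start ≥ 15 → (20,23).
Selected: (4,6) (7,9) (14,15) (20,23)

23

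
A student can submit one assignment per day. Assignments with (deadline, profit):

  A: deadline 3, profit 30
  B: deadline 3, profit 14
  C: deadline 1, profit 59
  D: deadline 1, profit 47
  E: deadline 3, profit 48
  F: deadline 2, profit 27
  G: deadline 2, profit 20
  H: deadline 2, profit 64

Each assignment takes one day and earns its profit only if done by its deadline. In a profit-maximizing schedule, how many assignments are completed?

3

Profit order: H=64 C=59 E=48 D=47 A=30 F=27 G=20 B=14
Assign: H→slot 2, C→slot 1, E→slot 3, D skipped, A skipped, F skipped, G skipped, B skipped.
Slots: [1:C] [2:H] [3:E]
3 of 8 scheduled.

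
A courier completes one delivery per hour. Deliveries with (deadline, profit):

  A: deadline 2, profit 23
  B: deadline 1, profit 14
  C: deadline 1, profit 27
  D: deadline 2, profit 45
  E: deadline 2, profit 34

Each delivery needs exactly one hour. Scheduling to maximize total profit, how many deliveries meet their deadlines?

2

Take jobs in profit order; each goes to the latest open slot no later than its deadline.
Profit order: D=45 E=34 C=27 A=23 B=14
Assign: D→slot 2, E→slot 1, C skipped, A skipped, B skipped.
Slots: [1:E] [2:D]
2 of 5 scheduled.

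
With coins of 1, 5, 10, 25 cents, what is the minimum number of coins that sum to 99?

9

Use the largest denomination that fits, subtract, and repeat.
99 = 3×25 + 2×10 + 4×1
Total coins = 3 + 2 + 4 = 9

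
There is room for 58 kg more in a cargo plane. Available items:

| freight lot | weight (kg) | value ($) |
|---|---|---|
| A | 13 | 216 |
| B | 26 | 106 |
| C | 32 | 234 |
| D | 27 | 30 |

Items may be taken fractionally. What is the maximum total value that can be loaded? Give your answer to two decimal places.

503.00

Order: A (216/13=16.62) > C (234/32=7.31) > B (106/26=4.08) > D (30/27=1.11)
Fill: take A (13 @ 216) → take C (32 @ 234) → take 13/26 of B → 53.00; 58/58 used.
Total value = 503.00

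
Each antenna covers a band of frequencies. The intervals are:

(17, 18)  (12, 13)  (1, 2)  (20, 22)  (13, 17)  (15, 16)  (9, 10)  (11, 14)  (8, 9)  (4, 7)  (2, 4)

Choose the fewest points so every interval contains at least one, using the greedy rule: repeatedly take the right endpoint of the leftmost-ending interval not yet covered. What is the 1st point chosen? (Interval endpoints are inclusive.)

Sort by right endpoint; whenever an interval is uncovered, place a point at its right end.
Sorted: [1,2] [2,4] [4,7] [8,9] [9,10] [12,13] [11,14] [15,16] [13,17] [17,18] [20,22]
{[1,2],[2,4]} hit by 2; {[4,7]} hit by 7; {[8,9],[9,10]} hit by 9; {[12,13],[11,14]} hit by 13; {[15,16],[13,17]} hit by 16; {[17,18]} hit by 18; {[20,22]} hit by 22.
Points: 2, 7, 9, 13, 16, 18, 22 (7 total).

2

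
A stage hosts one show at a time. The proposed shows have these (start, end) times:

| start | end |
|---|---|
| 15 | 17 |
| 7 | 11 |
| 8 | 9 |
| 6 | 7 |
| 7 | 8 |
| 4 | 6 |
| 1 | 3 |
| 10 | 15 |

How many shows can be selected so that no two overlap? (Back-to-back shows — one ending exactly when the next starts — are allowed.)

Greedy by earliest finish: after sorting by end time, pick each interval compatible with the last pick.
Sorted by end: (1,3)  (4,6)  (6,7)  (7,8)  (8,9)  (7,11)  (10,15)  (15,17)
take (1,3); take (4,6); take (6,7); take (7,8); take (8,9); take (10,15); take (15,17).
Selected 7 shows.

7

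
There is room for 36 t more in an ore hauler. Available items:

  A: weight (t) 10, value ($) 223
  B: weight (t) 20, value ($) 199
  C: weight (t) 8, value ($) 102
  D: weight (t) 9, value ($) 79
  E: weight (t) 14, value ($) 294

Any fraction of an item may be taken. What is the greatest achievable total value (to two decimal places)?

Ratios (sorted): A 22.30, E 21.00, C 12.75, B 9.95, D 8.78
take A (10 @ 223); take E (14 @ 294); take C (8 @ 102); take 4/20 of B → 39.80. Capacity used 36/36.
Total value = 658.80

658.80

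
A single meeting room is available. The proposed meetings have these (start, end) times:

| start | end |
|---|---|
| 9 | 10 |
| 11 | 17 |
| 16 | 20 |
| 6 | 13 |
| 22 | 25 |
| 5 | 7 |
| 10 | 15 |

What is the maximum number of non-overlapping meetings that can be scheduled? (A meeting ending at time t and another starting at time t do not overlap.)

5

Order by finish time; keep every interval that doesn't clash with the previous kept one.
Sorted by end: (5,7)  (9,10)  (6,13)  (10,15)  (11,17)  (16,20)  (22,25)
take (5,7); take (9,10); take (10,15); take (16,20); take (22,25).
Selected 5 meetings.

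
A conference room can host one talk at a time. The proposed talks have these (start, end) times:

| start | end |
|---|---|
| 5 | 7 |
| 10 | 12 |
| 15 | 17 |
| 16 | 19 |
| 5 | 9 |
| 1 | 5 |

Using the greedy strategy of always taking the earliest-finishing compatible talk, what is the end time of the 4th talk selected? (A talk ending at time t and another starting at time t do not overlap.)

Sorted by end: (1,5)  (5,7)  (5,9)  (10,12)  (15,17)  (16,19)
take (1,5); take (5,7); take (10,12); take (15,17).
Selected: (1,5) (5,7) (10,12) (15,17)

17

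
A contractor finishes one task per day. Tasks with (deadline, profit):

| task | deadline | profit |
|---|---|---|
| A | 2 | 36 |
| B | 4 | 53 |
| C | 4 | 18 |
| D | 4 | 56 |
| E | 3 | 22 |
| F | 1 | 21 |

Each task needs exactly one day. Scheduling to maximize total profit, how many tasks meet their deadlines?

4

Take jobs in profit order; each goes to the latest open slot no later than its deadline.
By profit: D(d4,56), B(d4,53), A(d2,36), E(d3,22), F(d1,21), C(d4,18)
D→slot 4; B→slot 3; A→slot 2; E→slot 1; F skipped; C skipped.
4 of 6 scheduled.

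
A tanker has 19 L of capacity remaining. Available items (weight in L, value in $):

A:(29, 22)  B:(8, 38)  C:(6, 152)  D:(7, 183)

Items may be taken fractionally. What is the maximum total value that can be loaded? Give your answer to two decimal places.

Sort by value per unit weight and fill in that order.
Ratios (sorted): D 26.14, C 25.33, B 4.75, A 0.76
take D (7 @ 183); take C (6 @ 152); take 6/8 of B → 28.50. Capacity used 19/19.
Total value = 363.50

363.50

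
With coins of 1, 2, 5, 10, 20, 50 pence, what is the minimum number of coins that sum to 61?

Greedy: take as many of the largest coin as possible, then repeat with the remainder.
61 = 1×50 + 1×10 + 1×1
Total coins = 1 + 1 + 1 = 3

3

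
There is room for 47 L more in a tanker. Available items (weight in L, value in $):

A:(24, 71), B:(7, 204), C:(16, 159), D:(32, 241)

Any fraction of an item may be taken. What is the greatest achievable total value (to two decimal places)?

Sort by value per unit weight and fill in that order.
Ratios (sorted): B 29.14, C 9.94, D 7.53, A 2.96
take B (7 @ 204); take C (16 @ 159); take 24/32 of D → 180.75. Capacity used 47/47.
Total value = 543.75

543.75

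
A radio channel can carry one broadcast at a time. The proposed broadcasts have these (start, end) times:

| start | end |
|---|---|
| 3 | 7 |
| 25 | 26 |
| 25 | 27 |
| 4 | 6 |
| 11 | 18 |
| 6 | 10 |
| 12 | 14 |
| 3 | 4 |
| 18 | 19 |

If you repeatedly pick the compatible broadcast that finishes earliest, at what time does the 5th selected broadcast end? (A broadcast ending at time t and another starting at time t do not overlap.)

By end time: (3,4), (4,6), (3,7), (6,10), (12,14), (11,18), (18,19), (25,26), (25,27).
Pick (3,4); next start ≥ 4 → (4,6); next start ≥ 6 → (6,10); next start ≥ 10 → (12,14); next start ≥ 14 → (18,19); next start ≥ 19 → (25,26).
Selected: (3,4) (4,6) (6,10) (12,14) (18,19) (25,26)

19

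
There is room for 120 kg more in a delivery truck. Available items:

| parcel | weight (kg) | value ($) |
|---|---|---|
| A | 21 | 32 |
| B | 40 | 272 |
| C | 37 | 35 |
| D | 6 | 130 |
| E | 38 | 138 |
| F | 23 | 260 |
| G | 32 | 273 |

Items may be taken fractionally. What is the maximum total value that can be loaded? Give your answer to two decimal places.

1004.00

Greedy by value/weight ratio, highest first.
Order: D (130/6=21.67) > F (260/23=11.30) > G (273/32=8.53) > B (272/40=6.80) > E (138/38=3.63) > A (32/21=1.52) > C (35/37=0.95)
Fill: take D (6 @ 130) → take F (23 @ 260) → take G (32 @ 273) → take B (40 @ 272) → take 19/38 of E → 69.00; 120/120 used.
Total value = 1004.00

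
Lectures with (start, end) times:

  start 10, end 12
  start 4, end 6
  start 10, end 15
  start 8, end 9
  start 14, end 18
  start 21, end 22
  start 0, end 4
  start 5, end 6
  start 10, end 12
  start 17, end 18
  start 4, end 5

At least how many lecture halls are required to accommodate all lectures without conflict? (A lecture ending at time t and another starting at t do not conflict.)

3

Events (time:±→running): 0:+→1 4:-→0 4:+→1 4:+→2 5:-→1 5:+→2 6:-→1 6:-→0 8:+→1 9:-→0 10:+→1 10:+→2 10:+→3 … peak 3.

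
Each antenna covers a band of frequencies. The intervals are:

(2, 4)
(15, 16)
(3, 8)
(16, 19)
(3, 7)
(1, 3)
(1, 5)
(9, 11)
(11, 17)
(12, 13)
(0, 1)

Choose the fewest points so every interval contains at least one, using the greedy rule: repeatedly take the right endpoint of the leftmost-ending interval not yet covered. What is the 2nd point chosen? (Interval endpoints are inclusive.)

Sort by right endpoint; whenever an interval is uncovered, place a point at its right end.
By right end: [0,1]  [1,3]  [2,4]  [1,5]  [3,7]  [3,8]  [9,11]  [12,13]  [15,16]  [11,17]  [16,19]
[0,1] uncovered → point at 1; [2,4] uncovered → point at 4; [9,11] uncovered → point at 11; [12,13] uncovered → point at 13; [15,16] uncovered → point at 16.
Points: 1, 4, 11, 13, 16 (5 total).

4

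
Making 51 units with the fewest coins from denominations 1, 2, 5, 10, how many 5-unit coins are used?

0

51 = 5×10 + 1×1
Count of 5: 0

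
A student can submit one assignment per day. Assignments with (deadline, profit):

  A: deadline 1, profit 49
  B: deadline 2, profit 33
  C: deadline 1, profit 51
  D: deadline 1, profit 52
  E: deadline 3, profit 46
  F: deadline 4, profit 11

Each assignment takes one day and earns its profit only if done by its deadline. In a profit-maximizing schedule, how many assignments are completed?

4

Take jobs in profit order; each goes to the latest open slot no later than its deadline.
Profit order: D=52 C=51 A=49 E=46 B=33 F=11
Assign: D→slot 1, C skipped, A skipped, E→slot 3, B→slot 2, F→slot 4.
Slots: [1:D] [2:B] [3:E] [4:F]
4 of 6 scheduled.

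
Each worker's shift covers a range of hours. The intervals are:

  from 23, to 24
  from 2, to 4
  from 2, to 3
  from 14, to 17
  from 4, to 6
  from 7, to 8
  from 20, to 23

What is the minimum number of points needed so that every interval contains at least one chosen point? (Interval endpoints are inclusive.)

5

Sorted: [2,3] [2,4] [4,6] [7,8] [14,17] [20,23] [23,24]
{[2,3],[2,4]} hit by 3; {[4,6]} hit by 6; {[7,8]} hit by 8; {[14,17]} hit by 17; {[20,23],[23,24]} hit by 23.
Points: 3, 6, 8, 17, 23 (5 total).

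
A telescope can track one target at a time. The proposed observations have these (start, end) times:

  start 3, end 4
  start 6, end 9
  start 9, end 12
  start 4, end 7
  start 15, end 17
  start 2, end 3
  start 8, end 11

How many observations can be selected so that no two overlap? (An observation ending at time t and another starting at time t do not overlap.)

Order by finish time; keep every interval that doesn't clash with the previous kept one.
By end time: (2,3), (3,4), (4,7), (6,9), (8,11), (9,12), (15,17).
Pick (2,3); next start ≥ 3 → (3,4); next start ≥ 4 → (4,7); next start ≥ 7 → (8,11); next start ≥ 11 → (15,17).
Selected 5 observations.

5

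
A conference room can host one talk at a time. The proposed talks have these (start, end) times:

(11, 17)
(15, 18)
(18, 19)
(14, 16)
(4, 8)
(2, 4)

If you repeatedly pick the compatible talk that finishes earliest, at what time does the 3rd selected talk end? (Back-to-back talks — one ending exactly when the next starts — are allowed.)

16

By end time: (2,4), (4,8), (14,16), (11,17), (15,18), (18,19).
Pick (2,4); next start ≥ 4 → (4,8); next start ≥ 8 → (14,16); next start ≥ 16 → (18,19).
Selected: (2,4) (4,8) (14,16) (18,19)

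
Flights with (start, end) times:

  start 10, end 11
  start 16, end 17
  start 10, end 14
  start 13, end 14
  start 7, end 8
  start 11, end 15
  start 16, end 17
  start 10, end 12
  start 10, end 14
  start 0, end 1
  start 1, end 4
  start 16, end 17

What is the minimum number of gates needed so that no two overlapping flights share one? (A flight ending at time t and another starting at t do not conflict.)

4

Count concurrent intervals with a sweep; the peak is the room count.
starts: [0, 1, 7, 10, 10, 10, 10, 11, 13, 16, 16, 16]
ends:   [1, 4, 8, 11, 12, 14, 14, 14, 15, 17, 17, 17]
s0→1 e1→0 s1→1 e4→0 s7→1 e8→0 s10→1 s10→2 s10→3 s10→4  — peak 4.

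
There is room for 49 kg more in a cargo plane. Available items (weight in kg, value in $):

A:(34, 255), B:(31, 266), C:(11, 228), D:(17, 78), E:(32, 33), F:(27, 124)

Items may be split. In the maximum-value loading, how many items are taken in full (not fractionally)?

2

Ratios (sorted): C 20.73, B 8.58, A 7.50, F 4.59, D 4.59, E 1.03
take C (11 @ 228); take B (31 @ 266); take 7/34 of A → 52.50. Capacity used 49/49.
2 item(s) taken whole; one partial (take 7/34 of A).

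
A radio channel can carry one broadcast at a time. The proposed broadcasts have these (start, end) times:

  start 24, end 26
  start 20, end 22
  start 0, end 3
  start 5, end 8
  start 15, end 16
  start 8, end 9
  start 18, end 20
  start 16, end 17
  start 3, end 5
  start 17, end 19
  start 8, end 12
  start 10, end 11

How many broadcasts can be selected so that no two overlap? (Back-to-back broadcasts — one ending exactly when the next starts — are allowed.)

Sort by end time and greedily take each interval whose start is ≥ the last chosen end.
By end time: (0,3), (3,5), (5,8), (8,9), (10,11), (8,12), (15,16), (16,17), (17,19), (18,20), (20,22), (24,26).
Pick (0,3); next start ≥ 3 → (3,5); next start ≥ 5 → (5,8); next start ≥ 8 → (8,9); next start ≥ 9 → (10,11); next start ≥ 11 → (15,16); next start ≥ 16 → (16,17); next start ≥ 17 → (17,19); next start ≥ 19 → (20,22); next start ≥ 22 → (24,26).
Selected 10 broadcasts.

10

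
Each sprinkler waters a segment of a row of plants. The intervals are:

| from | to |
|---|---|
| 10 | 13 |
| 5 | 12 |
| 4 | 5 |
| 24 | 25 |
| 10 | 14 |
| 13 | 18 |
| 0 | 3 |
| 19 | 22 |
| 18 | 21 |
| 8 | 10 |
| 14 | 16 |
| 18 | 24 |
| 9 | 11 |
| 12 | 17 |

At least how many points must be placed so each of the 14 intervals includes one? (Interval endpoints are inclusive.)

Sorted: [0,3] [4,5] [8,10] [9,11] [5,12] [10,13] [10,14] [14,16] [12,17] [13,18] [18,21] [19,22] [18,24] [24,25]
{[0,3]} hit by 3; {[4,5]} hit by 5; {[8,10],[9,11],[5,12],[10,13],[10,14]} hit by 10; {[14,16],[12,17],[13,18]} hit by 16; {[18,21],[19,22],[18,24]} hit by 21; {[24,25]} hit by 25.
Points: 3, 5, 10, 16, 21, 25 (6 total).

6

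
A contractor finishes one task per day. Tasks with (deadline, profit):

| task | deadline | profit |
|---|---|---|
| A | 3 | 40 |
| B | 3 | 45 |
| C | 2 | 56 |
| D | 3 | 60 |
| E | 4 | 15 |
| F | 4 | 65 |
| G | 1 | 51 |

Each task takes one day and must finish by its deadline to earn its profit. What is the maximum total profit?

232

Take jobs in profit order; each goes to the latest open slot no later than its deadline.
By profit: F(d4,65), D(d3,60), C(d2,56), G(d1,51), B(d3,45), A(d3,40), E(d4,15)
F→slot 4; D→slot 3; C→slot 2; G→slot 1; B skipped; A skipped; E skipped.
Profit = 51 + 56 + 60 + 65 = 232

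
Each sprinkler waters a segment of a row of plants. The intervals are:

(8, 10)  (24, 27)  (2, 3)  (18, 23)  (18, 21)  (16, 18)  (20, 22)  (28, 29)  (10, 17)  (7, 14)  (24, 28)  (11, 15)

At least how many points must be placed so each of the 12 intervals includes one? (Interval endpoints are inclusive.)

7

Sorted: [2,3] [8,10] [7,14] [11,15] [10,17] [16,18] [18,21] [20,22] [18,23] [24,27] [24,28] [28,29]
{[2,3]} hit by 3; {[8,10],[7,14]} hit by 10; {[11,15],[10,17]} hit by 15; {[16,18],[18,21]} hit by 18; {[20,22],[18,23]} hit by 22; {[24,27],[24,28]} hit by 27; {[28,29]} hit by 29.
Points: 3, 10, 15, 18, 22, 27, 29 (7 total).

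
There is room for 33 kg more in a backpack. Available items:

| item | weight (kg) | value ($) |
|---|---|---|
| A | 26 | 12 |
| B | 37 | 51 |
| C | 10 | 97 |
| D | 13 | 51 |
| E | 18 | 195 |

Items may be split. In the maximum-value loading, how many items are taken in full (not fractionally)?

2

Sort by value per unit weight and fill in that order.
Order: E (195/18=10.83) > C (97/10=9.70) > D (51/13=3.92) > B (51/37=1.38) > A (12/26=0.46)
Fill: take E (18 @ 195) → take C (10 @ 97) → take 5/13 of D → 19.62; 33/33 used.
2 item(s) taken whole; one partial (take 5/13 of D).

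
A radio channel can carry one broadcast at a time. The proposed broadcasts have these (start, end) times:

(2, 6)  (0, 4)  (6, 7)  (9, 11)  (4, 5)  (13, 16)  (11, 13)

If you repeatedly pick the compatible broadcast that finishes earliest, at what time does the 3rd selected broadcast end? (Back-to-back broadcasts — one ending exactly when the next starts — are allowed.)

By end time: (0,4), (4,5), (2,6), (6,7), (9,11), (11,13), (13,16).
Pick (0,4); next start ≥ 4 → (4,5); next start ≥ 5 → (6,7); next start ≥ 7 → (9,11); next start ≥ 11 → (11,13); next start ≥ 13 → (13,16).
Selected: (0,4) (4,5) (6,7) (9,11) (11,13) (13,16)

7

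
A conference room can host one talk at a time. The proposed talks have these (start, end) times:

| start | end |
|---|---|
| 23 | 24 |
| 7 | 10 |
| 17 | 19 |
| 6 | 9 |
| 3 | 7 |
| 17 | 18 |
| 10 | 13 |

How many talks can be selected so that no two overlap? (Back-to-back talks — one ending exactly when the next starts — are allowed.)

Sorted by end: (3,7)  (6,9)  (7,10)  (10,13)  (17,18)  (17,19)  (23,24)
take (3,7); take (7,10); take (10,13); take (17,18); take (23,24).
Selected 5 talks.

5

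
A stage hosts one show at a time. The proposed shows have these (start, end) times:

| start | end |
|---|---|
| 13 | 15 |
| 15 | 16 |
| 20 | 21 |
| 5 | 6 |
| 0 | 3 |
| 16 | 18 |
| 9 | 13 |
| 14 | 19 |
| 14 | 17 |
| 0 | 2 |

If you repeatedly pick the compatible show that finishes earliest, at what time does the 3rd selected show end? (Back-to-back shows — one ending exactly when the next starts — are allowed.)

Greedy by earliest finish: after sorting by end time, pick each interval compatible with the last pick.
Sorted by end: (0,2)  (0,3)  (5,6)  (9,13)  (13,15)  (15,16)  (14,17)  (16,18)  (14,19)  (20,21)
take (0,2); take (5,6); take (9,13); take (13,15); take (15,16); take (16,18); take (20,21).
Selected: (0,2) (5,6) (9,13) (13,15) (15,16) (16,18) (20,21)

13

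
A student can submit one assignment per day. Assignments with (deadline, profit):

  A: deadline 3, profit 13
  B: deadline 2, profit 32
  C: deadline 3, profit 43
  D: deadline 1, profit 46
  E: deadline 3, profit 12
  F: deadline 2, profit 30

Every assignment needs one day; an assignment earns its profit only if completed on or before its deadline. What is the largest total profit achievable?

121

Sort by profit descending; place each in the latest free slot ≤ its deadline.
By profit: D(d1,46), C(d3,43), B(d2,32), F(d2,30), A(d3,13), E(d3,12)
D→slot 1; C→slot 3; B→slot 2; F skipped; A skipped; E skipped.
Profit = 46 + 32 + 43 = 121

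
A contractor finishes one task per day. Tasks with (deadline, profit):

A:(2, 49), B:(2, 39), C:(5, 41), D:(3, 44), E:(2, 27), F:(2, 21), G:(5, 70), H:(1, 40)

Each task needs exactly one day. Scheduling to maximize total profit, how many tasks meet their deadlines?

By profit: G(d5,70), A(d2,49), D(d3,44), C(d5,41), H(d1,40), B(d2,39), E(d2,27), F(d2,21)
G→slot 5; A→slot 2; D→slot 3; C→slot 4; H→slot 1; B skipped; E skipped; F skipped.
5 of 8 scheduled.

5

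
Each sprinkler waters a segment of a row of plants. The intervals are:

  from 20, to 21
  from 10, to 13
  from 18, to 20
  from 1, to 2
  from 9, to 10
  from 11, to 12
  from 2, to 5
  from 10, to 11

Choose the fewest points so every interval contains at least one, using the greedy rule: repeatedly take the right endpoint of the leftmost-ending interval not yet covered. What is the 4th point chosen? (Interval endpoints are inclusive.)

Process intervals by earliest right end; each time one isn't hit yet, stab at its right endpoint.
By right end: [1,2]  [2,5]  [9,10]  [10,11]  [11,12]  [10,13]  [18,20]  [20,21]
[1,2] uncovered → point at 2; [9,10] uncovered → point at 10; [11,12] uncovered → point at 12; [18,20] uncovered → point at 20.
Points: 2, 10, 12, 20 (4 total).

20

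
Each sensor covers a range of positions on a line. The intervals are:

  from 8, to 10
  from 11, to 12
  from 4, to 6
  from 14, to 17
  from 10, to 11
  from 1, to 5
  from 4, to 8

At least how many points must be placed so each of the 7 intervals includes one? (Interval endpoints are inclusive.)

Sort by right endpoint; whenever an interval is uncovered, place a point at its right end.
Sorted: [1,5] [4,6] [4,8] [8,10] [10,11] [11,12] [14,17]
{[1,5],[4,6],[4,8]} hit by 5; {[8,10],[10,11]} hit by 10; {[11,12]} hit by 12; {[14,17]} hit by 17.
Points: 5, 10, 12, 17 (4 total).

4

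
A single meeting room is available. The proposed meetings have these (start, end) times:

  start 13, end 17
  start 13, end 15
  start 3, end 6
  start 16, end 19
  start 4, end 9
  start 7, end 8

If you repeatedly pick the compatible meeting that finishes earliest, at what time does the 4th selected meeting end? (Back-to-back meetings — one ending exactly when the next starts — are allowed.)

Order by finish time; keep every interval that doesn't clash with the previous kept one.
Sorted by end: (3,6)  (7,8)  (4,9)  (13,15)  (13,17)  (16,19)
take (3,6); take (7,8); take (13,15); take (16,19).
Selected: (3,6) (7,8) (13,15) (16,19)

19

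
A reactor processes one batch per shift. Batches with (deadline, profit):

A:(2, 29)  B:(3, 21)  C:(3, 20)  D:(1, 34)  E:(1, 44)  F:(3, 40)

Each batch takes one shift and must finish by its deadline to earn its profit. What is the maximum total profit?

113

Profit order: E=44 F=40 D=34 A=29 B=21 C=20
Assign: E→slot 1, F→slot 3, D skipped, A→slot 2, B skipped, C skipped.
Slots: [1:E] [2:A] [3:F]
Profit = 44 + 29 + 40 = 113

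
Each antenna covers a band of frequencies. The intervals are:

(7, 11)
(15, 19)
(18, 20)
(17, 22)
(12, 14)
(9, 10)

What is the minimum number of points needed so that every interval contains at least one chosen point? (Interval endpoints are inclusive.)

Sort by right endpoint; whenever an interval is uncovered, place a point at its right end.
Sorted: [9,10] [7,11] [12,14] [15,19] [18,20] [17,22]
{[9,10],[7,11]} hit by 10; {[12,14]} hit by 14; {[15,19],[18,20],[17,22]} hit by 19.
Points: 10, 14, 19 (3 total).

3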